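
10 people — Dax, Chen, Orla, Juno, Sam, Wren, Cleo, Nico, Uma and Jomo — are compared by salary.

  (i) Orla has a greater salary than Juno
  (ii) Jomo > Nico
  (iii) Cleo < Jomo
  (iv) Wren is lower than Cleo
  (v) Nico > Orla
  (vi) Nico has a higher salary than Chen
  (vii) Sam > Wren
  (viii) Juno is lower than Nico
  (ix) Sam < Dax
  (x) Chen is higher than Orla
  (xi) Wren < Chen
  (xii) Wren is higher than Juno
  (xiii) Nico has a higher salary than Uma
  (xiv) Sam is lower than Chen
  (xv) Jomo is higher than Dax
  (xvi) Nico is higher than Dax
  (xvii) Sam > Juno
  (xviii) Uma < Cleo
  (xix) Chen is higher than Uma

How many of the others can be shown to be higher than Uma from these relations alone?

Directly above Uma: Cleo, Chen, Nico.
One step further: Jomo (4 so far).
No other element is forced above Uma by the given relations, so the count is 4.

4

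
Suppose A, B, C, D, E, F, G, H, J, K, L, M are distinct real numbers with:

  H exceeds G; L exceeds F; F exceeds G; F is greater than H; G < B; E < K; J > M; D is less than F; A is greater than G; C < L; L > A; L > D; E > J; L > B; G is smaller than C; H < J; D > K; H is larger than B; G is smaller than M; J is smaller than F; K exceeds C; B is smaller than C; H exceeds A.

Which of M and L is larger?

Link the given pairs in sequence: M < J; J < E; E < K; K < D; D < F; F < L.
Chaining these gives M < J < E < K < D < F < L.
So M < L; L is the larger of the two.

L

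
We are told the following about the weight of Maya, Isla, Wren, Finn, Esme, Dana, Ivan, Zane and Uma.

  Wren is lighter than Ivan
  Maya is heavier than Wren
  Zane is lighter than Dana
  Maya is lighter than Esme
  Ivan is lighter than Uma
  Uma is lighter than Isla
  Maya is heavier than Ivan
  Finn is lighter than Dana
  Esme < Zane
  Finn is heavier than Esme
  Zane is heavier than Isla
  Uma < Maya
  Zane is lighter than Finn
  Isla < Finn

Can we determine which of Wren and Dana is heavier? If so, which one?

Dana

Link the given pairs in sequence: Wren < Ivan; Ivan < Uma; Uma < Maya; Maya < Esme; Esme < Zane; Zane < Finn; Finn < Dana.
Chaining these gives Wren < Ivan < Uma < Maya < Esme < Zane < Finn < Dana.
So Dana is heavier.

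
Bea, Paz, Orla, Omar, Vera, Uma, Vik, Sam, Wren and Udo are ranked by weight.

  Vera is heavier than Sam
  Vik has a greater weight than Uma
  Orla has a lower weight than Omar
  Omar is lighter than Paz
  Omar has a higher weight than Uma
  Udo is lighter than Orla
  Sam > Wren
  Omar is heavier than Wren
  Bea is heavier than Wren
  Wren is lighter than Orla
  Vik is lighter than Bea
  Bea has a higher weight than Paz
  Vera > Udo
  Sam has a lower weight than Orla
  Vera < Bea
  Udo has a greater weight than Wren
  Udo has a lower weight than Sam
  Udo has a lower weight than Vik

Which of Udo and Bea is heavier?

Bea

The relevant relations are Udo < Sam; Sam < Orla; Orla < Omar; Omar < Paz; Paz < Bea.
Together: Udo < Sam < Orla < Omar < Paz < Bea.
So Udo < Bea; Bea is the heavier of the two.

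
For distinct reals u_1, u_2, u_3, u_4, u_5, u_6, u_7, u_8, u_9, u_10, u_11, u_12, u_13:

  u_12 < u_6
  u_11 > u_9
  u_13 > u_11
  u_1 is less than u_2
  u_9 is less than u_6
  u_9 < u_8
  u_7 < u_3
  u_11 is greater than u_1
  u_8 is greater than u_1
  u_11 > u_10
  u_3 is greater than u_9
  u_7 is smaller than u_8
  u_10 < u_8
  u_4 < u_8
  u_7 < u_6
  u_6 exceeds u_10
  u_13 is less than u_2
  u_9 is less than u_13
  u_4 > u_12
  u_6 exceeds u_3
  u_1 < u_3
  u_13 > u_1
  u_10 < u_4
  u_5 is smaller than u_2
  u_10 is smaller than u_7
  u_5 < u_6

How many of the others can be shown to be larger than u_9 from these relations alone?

The elements the relations force above u_9 are u_3, u_11, u_13, u_8, u_6, u_2 — no chain reaches any other.
That is 6.

6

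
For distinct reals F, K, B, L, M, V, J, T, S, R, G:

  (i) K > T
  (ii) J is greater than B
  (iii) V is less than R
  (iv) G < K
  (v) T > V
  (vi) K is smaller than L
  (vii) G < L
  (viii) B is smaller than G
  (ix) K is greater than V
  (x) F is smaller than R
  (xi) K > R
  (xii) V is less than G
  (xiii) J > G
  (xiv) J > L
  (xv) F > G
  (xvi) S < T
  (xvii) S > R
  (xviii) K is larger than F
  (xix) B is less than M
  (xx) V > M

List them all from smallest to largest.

B < M < V < G < F < R < S < T < K < L < J

Nothing is placed below B, so it is least; from there B < M; M < V; V < G; G < F; F < R; R < S; S < T; T < K; K < L; L < J, each given directly.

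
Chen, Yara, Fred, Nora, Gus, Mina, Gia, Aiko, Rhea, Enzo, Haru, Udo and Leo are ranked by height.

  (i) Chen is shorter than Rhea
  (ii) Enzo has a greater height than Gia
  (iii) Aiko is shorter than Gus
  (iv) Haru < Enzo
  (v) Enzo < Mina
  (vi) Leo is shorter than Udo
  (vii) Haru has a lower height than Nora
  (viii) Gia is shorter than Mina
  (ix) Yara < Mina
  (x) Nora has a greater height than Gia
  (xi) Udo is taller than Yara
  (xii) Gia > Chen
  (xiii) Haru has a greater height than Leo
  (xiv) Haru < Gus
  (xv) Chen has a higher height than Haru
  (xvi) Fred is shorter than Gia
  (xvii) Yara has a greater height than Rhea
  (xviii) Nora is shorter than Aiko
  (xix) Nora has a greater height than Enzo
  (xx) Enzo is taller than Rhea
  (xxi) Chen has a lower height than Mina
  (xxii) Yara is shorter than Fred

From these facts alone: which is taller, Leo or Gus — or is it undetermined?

Gus

Following the relations from Leo: Leo < Haru < Chen < Rhea < Yara < Fred < Gia < Enzo < Nora < Aiko < Gus.
So Gus is taller.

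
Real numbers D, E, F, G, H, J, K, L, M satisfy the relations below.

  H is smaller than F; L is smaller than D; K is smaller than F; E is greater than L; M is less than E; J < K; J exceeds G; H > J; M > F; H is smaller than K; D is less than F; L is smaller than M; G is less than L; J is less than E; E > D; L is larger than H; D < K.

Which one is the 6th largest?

L

Chaining the given pairs: G < J < H < L < D < K < F < M < E.
The 6th largest is L.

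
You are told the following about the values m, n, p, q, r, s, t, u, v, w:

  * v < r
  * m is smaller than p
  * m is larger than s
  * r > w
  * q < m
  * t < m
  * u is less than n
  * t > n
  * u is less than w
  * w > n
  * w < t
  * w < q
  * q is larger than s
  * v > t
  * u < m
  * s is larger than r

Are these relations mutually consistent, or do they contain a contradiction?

consistent

The single ordering u < n < w < t < v < r < s < q < m < p satisfies every listed relation, so no contradiction arises.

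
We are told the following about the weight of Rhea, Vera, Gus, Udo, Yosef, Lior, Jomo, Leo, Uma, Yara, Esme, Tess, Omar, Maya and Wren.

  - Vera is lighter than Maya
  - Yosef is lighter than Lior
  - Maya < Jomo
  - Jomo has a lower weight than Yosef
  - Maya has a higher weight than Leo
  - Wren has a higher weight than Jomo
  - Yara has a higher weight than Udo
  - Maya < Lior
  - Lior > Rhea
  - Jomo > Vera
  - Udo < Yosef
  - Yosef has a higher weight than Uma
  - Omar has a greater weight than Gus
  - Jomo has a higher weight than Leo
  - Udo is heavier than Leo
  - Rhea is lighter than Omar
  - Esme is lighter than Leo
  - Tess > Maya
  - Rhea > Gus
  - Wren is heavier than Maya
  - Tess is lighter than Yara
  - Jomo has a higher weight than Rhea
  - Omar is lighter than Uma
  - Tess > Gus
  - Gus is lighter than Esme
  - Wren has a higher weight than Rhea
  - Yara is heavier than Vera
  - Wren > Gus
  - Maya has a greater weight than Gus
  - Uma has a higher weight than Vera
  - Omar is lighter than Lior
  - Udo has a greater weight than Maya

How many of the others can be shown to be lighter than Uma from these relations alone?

Directly below Uma: Vera, Omar.
One step further: Gus, Rhea (4 so far).
Nothing else is reachable below Uma; 4 in all.

4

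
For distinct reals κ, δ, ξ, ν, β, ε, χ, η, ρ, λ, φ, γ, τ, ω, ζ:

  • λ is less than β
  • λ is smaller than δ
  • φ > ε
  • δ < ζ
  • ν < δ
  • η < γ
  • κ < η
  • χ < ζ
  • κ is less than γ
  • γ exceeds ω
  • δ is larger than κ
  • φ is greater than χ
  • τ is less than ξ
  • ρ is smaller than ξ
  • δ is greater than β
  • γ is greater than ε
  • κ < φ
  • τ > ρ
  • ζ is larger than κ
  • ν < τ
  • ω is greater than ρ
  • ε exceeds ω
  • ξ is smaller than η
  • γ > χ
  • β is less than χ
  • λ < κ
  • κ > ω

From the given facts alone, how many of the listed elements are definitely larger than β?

5

From β the given relations immediately reach χ, δ.
From those, ζ, γ, φ — 5 in total.
Nothing else is reachable above β; 5 in all.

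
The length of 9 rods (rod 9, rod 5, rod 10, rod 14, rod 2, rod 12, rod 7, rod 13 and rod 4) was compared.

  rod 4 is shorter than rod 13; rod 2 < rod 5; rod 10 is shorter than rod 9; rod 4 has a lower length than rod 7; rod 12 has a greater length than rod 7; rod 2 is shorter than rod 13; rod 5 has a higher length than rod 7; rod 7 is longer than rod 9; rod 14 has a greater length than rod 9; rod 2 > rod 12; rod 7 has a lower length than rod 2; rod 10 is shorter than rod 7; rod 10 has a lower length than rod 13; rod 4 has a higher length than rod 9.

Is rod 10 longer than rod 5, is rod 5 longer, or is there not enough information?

Chaining the given relations: rod 10 < rod 9 < rod 4 < rod 7 < rod 12 < rod 2 < rod 5.
So rod 5 is longer.

rod 5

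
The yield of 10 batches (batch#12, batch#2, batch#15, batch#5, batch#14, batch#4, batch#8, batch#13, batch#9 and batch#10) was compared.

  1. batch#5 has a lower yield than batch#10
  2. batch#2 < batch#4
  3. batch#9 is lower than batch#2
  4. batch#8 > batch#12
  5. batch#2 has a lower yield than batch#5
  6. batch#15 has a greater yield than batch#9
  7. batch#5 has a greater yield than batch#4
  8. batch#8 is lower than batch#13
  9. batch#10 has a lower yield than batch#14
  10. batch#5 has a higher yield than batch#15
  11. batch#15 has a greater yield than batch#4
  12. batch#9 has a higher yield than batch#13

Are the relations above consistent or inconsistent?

consistent

The single ordering batch#12 < batch#8 < batch#13 < batch#9 < batch#2 < batch#4 < batch#15 < batch#5 < batch#10 < batch#14 satisfies every listed relation, so no contradiction arises.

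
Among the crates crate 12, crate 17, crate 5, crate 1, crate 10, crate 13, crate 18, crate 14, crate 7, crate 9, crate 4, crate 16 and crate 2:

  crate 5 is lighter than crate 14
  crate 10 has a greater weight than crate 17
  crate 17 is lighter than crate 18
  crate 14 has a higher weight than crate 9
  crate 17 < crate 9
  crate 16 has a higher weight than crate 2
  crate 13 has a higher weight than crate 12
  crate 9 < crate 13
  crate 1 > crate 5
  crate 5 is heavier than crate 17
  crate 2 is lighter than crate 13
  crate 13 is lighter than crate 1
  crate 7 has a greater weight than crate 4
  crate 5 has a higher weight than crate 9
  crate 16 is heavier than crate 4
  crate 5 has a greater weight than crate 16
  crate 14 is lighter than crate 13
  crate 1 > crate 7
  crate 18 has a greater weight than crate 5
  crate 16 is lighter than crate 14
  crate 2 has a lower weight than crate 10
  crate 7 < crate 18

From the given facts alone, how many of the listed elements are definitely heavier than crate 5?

The elements the relations force above crate 5 are crate 18, crate 14, crate 13, crate 1 — no chain reaches any other.
That is 4.

4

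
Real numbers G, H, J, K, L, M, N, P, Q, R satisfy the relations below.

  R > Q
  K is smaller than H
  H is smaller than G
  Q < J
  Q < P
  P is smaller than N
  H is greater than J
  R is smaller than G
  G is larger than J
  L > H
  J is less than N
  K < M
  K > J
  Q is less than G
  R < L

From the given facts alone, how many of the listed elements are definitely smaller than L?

5

Directly below L: H, R.
One step further: Q, J, K (5 so far).
No other element is forced below L by the given relations, so the count is 5.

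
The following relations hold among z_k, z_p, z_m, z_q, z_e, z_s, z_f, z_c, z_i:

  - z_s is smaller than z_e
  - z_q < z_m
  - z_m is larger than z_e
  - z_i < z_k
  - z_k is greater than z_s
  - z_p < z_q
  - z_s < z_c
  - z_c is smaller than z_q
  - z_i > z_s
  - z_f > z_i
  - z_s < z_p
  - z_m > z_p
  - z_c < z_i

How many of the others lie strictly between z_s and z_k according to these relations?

2

Chaining upward from z_s reaches: z_c, z_p, z_i, z_e, z_q, z_f, z_m.
Chaining downward from z_k reaches: z_c, z_i.
Strictly between z_s and z_k are those in both lists: z_c, z_i — 2 elements.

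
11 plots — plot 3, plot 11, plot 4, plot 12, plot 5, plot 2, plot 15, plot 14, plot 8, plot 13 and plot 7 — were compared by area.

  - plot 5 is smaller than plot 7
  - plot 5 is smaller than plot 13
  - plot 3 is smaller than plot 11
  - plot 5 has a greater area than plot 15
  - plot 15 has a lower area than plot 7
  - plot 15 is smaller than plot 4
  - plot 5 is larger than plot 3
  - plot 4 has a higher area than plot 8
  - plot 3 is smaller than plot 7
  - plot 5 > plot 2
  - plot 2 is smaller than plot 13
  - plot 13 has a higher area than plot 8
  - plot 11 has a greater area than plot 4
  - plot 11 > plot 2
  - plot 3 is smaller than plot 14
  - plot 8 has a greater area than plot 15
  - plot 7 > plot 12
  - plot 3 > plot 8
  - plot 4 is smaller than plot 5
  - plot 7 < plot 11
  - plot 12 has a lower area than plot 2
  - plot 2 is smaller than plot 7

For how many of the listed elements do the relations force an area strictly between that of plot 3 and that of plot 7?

1

Chaining upward from plot 3 reaches: plot 5, plot 14, plot 13, plot 11.
Chaining downward from plot 7 reaches: plot 15, plot 8, plot 12, plot 4, plot 2, plot 5.
Strictly between plot 3 and plot 7 are those in both lists: plot 5 — 1 element.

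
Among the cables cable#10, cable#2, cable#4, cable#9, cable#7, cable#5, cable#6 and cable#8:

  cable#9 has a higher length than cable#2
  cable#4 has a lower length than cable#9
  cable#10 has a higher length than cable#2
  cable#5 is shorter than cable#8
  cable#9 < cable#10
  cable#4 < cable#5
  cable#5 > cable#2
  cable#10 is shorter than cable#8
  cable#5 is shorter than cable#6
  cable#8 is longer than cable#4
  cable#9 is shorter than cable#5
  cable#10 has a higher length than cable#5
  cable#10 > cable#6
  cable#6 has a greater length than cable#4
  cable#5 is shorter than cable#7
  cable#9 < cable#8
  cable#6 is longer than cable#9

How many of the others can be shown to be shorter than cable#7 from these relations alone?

4

The elements the relations force below cable#7 are cable#2, cable#4, cable#9, cable#5 — no chain reaches any other.
That is 4.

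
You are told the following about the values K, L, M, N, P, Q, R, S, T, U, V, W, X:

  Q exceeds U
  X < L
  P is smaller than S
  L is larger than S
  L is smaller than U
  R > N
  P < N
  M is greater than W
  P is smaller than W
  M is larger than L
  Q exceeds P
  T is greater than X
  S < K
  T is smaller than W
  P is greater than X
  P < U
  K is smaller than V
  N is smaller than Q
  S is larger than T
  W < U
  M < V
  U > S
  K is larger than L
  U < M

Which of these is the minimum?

X

T is not least since X < T; P is not least since X < P; W is not least since T < W; N is not least since P < N; R is not least since N < R; S is not least since T < S; L is not least since X < L; U is not least since P < U; K is not least since L < K; M is not least since W < M; Q is not least since P < Q; V is not least since M < V.
Only X has nothing below it, so X is the minimum.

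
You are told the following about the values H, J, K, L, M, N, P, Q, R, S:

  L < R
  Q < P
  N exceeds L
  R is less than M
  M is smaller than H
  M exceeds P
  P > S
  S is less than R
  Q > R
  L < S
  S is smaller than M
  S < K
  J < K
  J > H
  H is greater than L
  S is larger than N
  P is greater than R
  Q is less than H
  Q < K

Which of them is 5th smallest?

Q

The consecutive relations fix a unique order: L < N < S < R < Q < P < M < H < J < K.
The 5th smallest is Q.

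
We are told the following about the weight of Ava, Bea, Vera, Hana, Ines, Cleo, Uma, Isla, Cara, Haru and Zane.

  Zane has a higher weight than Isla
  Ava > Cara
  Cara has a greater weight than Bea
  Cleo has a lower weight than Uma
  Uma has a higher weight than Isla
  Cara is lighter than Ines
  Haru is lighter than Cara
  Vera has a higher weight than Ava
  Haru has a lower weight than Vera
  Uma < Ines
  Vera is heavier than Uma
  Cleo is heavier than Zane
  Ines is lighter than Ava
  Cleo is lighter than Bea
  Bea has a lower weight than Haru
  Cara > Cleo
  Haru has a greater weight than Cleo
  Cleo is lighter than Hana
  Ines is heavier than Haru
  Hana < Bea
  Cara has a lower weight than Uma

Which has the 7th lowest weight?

The consecutive relations fix a unique order: Isla < Zane < Cleo < Hana < Bea < Haru < Cara < Uma < Ines < Ava < Vera.
The 7th smallest is Cara.

Cara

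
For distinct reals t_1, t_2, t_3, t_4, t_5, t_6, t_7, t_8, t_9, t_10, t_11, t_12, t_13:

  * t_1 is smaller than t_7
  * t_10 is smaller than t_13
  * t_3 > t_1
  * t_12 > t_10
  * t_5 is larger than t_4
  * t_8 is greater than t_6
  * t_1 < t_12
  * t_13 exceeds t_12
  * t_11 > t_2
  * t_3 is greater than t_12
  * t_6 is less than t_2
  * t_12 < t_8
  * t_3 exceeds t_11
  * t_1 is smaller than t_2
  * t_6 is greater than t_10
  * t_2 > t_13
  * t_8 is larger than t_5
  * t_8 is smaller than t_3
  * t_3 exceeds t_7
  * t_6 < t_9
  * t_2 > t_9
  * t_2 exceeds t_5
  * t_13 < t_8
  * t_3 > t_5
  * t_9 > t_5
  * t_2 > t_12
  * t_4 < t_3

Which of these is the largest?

t_1 is not greatest since t_1 < t_7; t_7 is not greatest since t_7 < t_3; t_4 is not greatest since t_4 < t_5; t_10 is not greatest since t_10 < t_12; t_12 is not greatest since t_12 < t_2; t_6 is not greatest since t_6 < t_9; t_5 is not greatest since t_5 < t_3; t_9 is not greatest since t_9 < t_2; t_13 is not greatest since t_13 < t_2; t_2 is not greatest since t_2 < t_11; t_8 is not greatest since t_8 < t_3; t_11 is not greatest since t_11 < t_3.
Only t_3 has nothing above it, so t_3 is the largest.

t_3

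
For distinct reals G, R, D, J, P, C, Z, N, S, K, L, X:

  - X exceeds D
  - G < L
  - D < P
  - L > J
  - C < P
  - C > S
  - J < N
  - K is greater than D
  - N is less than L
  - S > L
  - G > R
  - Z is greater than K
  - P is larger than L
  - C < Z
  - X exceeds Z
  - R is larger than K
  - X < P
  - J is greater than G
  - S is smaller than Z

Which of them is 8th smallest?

S

Chaining the given pairs: D < K < R < G < J < N < L < S < C < Z < X < P.
Counting 8 from the smallest end gives S.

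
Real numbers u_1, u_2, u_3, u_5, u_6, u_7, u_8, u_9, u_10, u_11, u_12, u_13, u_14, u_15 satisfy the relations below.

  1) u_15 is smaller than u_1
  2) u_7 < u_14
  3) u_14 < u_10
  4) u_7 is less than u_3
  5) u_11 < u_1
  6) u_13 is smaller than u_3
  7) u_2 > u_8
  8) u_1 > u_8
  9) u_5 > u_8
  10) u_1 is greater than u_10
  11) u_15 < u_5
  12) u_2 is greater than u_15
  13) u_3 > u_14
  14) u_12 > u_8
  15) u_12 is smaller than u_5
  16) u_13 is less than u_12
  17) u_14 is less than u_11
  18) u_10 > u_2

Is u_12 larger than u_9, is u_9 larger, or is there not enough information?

undetermined

Following every chain through u_12: above u_12 we get u_5; below u_12 we get u_8, u_13.
u_9 is not reached, and no chain runs the other way from u_9 to u_12.
So the given relations leave the order of u_12 and u_9 undetermined.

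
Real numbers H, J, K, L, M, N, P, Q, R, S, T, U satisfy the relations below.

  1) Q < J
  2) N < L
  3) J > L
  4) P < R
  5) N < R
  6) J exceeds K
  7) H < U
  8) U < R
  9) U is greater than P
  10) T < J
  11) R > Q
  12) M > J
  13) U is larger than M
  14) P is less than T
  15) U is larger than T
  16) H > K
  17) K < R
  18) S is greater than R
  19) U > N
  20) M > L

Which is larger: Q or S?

S

Q < J and J < M give Q < M.
Then M < U extends the chain to U.
Then U < R extends the chain to R.
With R < S: Q < J < M < U < R < S.
So Q < S; S is the larger of the two.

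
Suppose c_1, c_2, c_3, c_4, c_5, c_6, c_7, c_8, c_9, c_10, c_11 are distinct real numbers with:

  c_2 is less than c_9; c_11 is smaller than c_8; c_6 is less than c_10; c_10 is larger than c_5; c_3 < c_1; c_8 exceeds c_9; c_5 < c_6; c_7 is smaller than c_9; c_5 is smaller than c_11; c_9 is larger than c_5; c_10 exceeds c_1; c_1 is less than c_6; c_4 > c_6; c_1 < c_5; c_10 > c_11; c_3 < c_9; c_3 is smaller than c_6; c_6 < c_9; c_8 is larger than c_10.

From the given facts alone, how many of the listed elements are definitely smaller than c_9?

6

The elements the relations force below c_9 are c_3, c_1, c_2, c_5, c_7, c_6 — no chain reaches any other.
That is 6.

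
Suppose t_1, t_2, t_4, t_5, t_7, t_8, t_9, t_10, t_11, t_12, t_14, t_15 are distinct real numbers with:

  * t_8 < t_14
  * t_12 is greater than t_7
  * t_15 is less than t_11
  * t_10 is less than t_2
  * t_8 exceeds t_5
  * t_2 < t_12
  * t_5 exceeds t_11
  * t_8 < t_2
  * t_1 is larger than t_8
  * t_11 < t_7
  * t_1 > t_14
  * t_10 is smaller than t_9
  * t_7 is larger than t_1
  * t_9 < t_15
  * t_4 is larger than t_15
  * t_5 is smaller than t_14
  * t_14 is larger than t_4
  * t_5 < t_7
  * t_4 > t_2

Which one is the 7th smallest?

Chaining the given pairs: t_10 < t_9 < t_15 < t_11 < t_5 < t_8 < t_2 < t_4 < t_14 < t_1 < t_7 < t_12.
The 7th smallest is t_2.

t_2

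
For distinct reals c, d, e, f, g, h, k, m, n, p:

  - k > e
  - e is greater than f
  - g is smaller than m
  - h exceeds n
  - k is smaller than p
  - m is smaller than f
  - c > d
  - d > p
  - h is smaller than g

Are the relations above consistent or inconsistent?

consistent

The single ordering n < h < g < m < f < e < k < p < d < c satisfies every listed relation, so no contradiction arises.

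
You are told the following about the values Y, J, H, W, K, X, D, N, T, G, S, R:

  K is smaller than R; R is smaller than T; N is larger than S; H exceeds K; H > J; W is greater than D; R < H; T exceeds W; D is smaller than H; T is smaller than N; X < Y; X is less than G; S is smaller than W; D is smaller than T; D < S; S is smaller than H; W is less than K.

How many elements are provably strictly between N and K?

2

Chaining upward from K reaches: R, H, T.
Chaining downward from N reaches: D, S, W, R, T.
Strictly between K and N are those in both lists: R, T — 2 elements.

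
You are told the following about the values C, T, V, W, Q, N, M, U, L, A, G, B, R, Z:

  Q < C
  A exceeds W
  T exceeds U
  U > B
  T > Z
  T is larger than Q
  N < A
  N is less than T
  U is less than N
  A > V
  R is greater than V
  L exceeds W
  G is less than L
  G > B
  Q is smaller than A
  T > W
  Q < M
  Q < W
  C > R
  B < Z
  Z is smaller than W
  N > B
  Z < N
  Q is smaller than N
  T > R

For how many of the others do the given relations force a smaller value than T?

Directly below T: R, Q, U, Z, W, N.
One step further: V, B (8 so far).
Nothing else is reachable below T; 8 in all.

8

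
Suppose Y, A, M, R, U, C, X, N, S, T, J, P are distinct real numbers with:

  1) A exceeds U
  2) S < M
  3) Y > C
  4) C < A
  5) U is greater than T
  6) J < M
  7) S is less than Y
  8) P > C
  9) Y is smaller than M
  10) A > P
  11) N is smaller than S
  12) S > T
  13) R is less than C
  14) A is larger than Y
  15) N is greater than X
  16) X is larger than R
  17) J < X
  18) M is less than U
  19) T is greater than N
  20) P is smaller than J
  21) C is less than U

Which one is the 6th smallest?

N

The consecutive relations fix a unique order: R < C < P < J < X < N < T < S < Y < M < U < A.
The 6th smallest is N.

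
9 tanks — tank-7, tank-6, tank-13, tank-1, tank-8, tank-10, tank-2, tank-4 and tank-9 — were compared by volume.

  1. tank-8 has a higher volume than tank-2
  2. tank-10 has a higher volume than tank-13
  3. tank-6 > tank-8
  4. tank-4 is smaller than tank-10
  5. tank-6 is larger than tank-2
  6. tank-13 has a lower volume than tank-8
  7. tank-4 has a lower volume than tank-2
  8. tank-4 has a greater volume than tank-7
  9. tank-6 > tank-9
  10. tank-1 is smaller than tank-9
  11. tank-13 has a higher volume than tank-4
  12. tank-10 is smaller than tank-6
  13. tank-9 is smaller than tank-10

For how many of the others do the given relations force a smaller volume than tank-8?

4

The elements the relations force below tank-8 are tank-7, tank-4, tank-13, tank-2 — no chain reaches any other.
That is 4.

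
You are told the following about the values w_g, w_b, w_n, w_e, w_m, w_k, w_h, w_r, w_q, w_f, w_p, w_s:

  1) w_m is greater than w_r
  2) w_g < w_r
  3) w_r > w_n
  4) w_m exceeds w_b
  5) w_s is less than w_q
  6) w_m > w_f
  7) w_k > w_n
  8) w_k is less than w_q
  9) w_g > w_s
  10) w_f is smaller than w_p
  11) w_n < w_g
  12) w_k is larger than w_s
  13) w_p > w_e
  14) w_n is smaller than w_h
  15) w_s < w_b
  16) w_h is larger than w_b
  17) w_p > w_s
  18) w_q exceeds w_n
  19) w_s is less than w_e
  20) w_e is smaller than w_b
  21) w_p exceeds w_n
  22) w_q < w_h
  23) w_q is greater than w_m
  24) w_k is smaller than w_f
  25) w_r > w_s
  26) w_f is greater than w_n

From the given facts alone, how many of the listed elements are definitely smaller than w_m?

Directly below w_m: w_f, w_b, w_r.
One step further: w_n, w_s, w_k, w_e, w_g (8 so far).
No other element is forced below w_m by the given relations, so the count is 8.

8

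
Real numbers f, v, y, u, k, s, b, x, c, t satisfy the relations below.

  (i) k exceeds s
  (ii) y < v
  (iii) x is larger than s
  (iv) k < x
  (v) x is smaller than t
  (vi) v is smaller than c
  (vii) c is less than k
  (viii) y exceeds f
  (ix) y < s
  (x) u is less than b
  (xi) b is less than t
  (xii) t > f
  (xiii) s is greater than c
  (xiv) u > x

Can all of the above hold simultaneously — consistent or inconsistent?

Every relation is compatible with f < y < v < c < s < k < x < u < b < t; the set is consistent.

consistent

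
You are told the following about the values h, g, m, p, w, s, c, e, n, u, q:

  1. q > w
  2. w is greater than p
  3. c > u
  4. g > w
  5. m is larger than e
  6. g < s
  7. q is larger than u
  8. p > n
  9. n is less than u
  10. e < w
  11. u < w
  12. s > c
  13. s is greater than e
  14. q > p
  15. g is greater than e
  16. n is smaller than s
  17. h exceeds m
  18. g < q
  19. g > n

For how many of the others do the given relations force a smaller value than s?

7

Directly below s: n, e, c, g.
One step further: u, w (6 so far).
One step further: p (7 so far).
Nothing else is reachable below s; 7 in all.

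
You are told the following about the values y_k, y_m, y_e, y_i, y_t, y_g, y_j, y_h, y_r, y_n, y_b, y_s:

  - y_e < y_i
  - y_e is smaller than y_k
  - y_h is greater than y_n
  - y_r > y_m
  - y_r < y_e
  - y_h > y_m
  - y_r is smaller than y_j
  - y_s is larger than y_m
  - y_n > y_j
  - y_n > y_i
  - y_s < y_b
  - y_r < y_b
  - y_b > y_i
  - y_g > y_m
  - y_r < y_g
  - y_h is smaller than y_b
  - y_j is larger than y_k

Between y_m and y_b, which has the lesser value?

y_m

Chaining the given relations: y_m < y_r < y_e < y_i < y_n < y_h < y_b.
So y_m < y_b; y_m is the smaller of the two.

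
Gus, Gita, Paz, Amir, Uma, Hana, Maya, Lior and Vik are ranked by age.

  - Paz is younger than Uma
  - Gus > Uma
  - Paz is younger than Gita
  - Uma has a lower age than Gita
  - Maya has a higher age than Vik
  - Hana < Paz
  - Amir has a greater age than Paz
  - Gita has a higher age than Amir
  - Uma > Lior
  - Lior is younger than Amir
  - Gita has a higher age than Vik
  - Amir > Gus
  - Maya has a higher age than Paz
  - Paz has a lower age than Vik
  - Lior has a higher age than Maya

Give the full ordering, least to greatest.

Nothing is placed below Hana, so it is least; from there Hana < Paz; Paz < Vik; Vik < Maya; Maya < Lior; Lior < Uma; Uma < Gus; Gus < Amir; Amir < Gita, each given directly.

Hana < Paz < Vik < Maya < Lior < Uma < Gus < Amir < Gita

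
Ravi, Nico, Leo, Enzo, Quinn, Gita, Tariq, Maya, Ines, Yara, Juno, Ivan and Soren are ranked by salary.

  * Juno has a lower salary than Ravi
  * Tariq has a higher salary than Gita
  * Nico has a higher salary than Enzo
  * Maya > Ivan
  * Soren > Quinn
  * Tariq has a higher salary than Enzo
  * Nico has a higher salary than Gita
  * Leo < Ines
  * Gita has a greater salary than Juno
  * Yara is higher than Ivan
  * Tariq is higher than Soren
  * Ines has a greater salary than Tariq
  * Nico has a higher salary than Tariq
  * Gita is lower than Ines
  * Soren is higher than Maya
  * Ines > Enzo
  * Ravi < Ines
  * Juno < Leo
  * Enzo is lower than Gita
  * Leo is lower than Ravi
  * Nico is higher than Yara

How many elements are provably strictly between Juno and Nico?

Chaining upward from Juno reaches: Gita, Leo, Tariq, Ravi, Ines.
Chaining downward from Nico reaches: Ivan, Quinn, Yara, Enzo, Maya, Soren, Gita, Tariq.
Strictly between Juno and Nico are those in both lists: Gita, Tariq — 2 elements.

2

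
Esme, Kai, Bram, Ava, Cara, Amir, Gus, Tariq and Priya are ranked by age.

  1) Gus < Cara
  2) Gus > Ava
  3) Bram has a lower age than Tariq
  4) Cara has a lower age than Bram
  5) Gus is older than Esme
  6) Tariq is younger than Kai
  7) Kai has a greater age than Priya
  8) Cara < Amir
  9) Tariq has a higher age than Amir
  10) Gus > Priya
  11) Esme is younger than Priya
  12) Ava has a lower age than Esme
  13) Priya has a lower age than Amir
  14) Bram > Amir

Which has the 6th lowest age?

Amir

The consecutive relations fix a unique order: Ava < Esme < Priya < Gus < Cara < Amir < Bram < Tariq < Kai.
The 6th smallest is Amir.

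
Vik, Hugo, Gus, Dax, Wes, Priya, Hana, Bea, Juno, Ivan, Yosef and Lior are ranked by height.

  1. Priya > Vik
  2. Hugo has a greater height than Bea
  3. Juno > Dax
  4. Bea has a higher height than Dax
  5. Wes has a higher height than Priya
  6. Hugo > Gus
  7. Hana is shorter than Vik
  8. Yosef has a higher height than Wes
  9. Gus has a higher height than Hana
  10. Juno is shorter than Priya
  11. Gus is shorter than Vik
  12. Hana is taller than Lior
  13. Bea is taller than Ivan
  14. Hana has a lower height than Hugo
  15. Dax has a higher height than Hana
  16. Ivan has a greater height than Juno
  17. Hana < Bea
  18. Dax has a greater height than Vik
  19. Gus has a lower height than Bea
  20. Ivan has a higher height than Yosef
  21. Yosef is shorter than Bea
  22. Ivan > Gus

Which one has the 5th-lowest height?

The consecutive relations fix a unique order: Lior < Hana < Gus < Vik < Dax < Juno < Priya < Wes < Yosef < Ivan < Bea < Hugo.
The 5th smallest is Dax.

Dax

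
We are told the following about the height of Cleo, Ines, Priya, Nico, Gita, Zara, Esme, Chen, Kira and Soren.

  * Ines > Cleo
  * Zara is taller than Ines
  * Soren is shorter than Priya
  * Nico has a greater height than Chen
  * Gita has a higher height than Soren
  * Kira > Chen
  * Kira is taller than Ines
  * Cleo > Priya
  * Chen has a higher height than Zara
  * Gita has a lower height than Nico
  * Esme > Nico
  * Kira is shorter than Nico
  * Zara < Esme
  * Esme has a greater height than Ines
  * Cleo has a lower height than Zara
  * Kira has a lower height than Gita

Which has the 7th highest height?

Piecing the relations together gives one ordering: Soren < Priya < Cleo < Ines < Zara < Chen < Kira < Gita < Nico < Esme.
Counting 7 from the largest end gives Ines.

Ines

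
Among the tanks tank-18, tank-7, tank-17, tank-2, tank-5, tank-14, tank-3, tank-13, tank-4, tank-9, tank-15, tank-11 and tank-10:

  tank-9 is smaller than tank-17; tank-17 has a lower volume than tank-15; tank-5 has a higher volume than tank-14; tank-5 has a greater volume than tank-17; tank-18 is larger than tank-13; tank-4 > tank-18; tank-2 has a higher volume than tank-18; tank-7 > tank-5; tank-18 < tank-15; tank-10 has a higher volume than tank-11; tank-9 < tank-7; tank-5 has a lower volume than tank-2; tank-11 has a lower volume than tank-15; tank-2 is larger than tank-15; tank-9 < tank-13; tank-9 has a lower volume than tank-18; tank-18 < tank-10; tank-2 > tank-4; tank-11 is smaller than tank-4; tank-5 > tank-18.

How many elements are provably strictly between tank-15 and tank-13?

The relations place tank-13 below tank-15. An element lies strictly between them when it is forced above tank-13 and also forced below tank-15.
Above tank-13: {tank-18, tank-10, tank-5, tank-4, tank-7, tank-2}. Below tank-15: {tank-11, tank-9, tank-18, tank-17}.
Intersection: {tank-18} — 1.

1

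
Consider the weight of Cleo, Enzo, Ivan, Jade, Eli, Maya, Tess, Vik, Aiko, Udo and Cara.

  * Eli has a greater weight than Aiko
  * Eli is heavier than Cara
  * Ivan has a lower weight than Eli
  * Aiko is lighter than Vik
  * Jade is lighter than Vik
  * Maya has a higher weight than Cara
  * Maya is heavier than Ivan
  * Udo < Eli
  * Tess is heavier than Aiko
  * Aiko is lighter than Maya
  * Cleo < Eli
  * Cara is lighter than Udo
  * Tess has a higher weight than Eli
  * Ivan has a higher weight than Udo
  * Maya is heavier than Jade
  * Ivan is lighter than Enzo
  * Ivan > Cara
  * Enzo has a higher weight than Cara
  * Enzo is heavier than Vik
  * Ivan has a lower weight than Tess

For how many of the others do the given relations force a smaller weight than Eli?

Directly below Eli: Cara, Udo, Aiko, Cleo, Ivan.
No other element is forced below Eli by the given relations, so the count is 5.

5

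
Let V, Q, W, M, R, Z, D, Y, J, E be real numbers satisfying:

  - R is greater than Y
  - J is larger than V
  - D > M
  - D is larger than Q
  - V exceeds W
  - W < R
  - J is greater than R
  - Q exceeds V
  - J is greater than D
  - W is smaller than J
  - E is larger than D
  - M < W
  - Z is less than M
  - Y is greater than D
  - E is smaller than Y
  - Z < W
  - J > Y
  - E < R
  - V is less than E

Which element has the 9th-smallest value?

R

Chaining the given pairs: Z < M < W < V < Q < D < E < Y < R < J.
Counting 9 from the smallest end gives R.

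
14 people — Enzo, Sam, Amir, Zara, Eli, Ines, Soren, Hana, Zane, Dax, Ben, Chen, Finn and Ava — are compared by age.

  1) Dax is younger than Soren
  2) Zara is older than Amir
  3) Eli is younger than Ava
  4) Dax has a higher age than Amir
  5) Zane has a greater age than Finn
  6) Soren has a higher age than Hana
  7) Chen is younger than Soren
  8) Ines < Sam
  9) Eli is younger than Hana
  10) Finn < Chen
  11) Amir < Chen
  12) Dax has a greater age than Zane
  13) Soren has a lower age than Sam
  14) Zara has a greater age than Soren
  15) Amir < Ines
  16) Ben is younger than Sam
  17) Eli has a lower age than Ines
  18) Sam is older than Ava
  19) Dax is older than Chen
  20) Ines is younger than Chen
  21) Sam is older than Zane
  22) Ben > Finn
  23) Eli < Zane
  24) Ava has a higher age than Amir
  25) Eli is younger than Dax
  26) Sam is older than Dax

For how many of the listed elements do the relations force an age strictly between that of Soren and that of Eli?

5

The relations place Eli below Soren. An element lies strictly between them when it is forced above Eli and also forced below Soren.
Above Eli: {Hana, Ines, Ava, Zane, Chen, Dax, Zara, Sam}. Below Soren: {Finn, Amir, Hana, Ines, Zane, Chen, Dax}.
Intersection: {Hana, Ines, Zane, Chen, Dax} — 5.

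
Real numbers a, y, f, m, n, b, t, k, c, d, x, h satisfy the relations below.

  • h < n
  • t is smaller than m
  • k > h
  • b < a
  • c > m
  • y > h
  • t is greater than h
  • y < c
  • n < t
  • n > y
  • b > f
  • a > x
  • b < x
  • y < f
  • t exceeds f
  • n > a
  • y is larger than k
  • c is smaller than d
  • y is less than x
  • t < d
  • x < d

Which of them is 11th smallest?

c

Piecing the relations together gives one ordering: h < k < y < f < b < x < a < n < t < m < c < d.
Counting 11 from the smallest end gives c.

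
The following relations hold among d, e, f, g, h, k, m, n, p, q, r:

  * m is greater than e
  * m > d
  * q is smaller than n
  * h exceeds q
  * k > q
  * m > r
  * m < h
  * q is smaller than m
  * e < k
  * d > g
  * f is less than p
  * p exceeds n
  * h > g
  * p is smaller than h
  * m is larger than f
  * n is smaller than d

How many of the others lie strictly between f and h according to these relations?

The relations place f below h. An element lies strictly between them when it is forced above f and also forced below h.
Above f: {p, m}. Below h: {q, g, e, n, r, d, p, m}.
Intersection: {p, m} — 2.

2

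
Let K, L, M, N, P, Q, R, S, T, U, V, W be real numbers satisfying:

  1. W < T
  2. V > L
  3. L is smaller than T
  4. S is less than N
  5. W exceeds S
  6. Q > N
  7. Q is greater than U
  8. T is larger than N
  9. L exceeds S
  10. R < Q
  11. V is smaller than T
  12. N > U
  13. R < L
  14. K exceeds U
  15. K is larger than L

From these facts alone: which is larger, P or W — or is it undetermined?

Following every chain through W: above W we get T; below W we get S.
P is not reached, and no chain runs the other way from P to W.
So the given relations leave the order of W and P undetermined.

undetermined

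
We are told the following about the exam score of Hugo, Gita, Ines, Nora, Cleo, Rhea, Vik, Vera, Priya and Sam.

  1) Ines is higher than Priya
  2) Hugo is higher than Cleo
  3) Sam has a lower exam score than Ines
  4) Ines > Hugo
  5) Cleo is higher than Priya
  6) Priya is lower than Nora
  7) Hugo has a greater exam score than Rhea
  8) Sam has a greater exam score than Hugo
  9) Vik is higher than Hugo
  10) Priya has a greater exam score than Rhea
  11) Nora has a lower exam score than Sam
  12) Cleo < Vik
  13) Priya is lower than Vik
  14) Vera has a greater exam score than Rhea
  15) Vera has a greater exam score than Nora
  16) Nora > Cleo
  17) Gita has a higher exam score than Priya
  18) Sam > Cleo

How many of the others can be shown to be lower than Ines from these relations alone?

From Ines the given relations immediately reach Priya, Hugo, Sam.
From those, Rhea, Cleo, Nora — 6 in total.
No other element is forced below Ines by the given relations, so the count is 6.

6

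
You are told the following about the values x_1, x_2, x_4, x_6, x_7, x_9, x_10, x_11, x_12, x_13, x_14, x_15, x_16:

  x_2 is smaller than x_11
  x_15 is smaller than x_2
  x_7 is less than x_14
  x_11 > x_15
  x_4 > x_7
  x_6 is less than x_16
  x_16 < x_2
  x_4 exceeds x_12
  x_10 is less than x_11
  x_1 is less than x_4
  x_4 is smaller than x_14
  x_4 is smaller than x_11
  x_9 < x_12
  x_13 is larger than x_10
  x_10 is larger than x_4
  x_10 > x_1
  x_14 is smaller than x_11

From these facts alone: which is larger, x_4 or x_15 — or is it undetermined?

undetermined

Following every chain through x_4: above x_4 we get x_10, x_13, x_14, x_11; below x_4 we get x_7, x_9, x_1, x_12.
x_15 is not reached, and no chain runs the other way from x_15 to x_4.
So the given relations leave the order of x_4 and x_15 undetermined.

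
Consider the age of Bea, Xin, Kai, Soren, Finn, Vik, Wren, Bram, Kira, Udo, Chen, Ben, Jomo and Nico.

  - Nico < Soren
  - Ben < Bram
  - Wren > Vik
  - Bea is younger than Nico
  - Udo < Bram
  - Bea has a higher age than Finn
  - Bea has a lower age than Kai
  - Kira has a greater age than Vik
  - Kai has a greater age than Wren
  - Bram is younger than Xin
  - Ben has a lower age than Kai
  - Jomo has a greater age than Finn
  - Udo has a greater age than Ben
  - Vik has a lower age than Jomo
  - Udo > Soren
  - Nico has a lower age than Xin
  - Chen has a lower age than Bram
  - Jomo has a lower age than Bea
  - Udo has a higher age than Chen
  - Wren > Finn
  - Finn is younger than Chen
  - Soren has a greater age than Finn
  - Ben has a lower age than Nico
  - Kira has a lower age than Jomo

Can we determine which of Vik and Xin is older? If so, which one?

Xin

Chaining the given relations: Vik < Kira < Jomo < Bea < Nico < Soren < Udo < Bram < Xin.
So Xin is older.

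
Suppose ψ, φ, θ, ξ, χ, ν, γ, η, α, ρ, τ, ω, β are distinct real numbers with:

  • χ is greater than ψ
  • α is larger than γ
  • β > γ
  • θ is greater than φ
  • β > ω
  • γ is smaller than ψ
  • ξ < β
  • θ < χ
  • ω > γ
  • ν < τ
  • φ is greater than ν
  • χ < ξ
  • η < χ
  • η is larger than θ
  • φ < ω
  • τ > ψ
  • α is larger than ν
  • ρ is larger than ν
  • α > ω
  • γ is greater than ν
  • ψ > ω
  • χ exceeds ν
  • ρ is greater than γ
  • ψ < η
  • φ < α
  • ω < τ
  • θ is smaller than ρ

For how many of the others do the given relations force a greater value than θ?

The elements the relations force above θ are η, χ, ξ, ρ, β — no chain reaches any other.
That is 5.

5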